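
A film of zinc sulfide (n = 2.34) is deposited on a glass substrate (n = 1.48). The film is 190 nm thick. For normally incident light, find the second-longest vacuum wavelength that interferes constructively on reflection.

593 nm

At the upper boundary (n = 1.0 to n = 2.34) the reflected ray undergoes a half-wave phase shift.
Bottom surface (2.34 → 1.48): reflection off a lower-index medium gives no phase shift.
Exactly one π shift → a net half-wave offset.
With one net inversion, constructive interference in reflection requires 2 n t = (m + ½) λ.
λ = 2 n t / (m + ½). The second-longest wavelength is m = 1: λ = 2 × 2.34 × 190 / 1.50 = 593 nm.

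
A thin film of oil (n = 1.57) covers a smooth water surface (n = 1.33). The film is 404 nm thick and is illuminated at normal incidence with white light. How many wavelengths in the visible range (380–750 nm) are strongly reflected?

Ray reflecting at the top interface goes from n = 1.0 toward n = 1.57: a half-wave phase shift.
Ray reflecting at the bottom interface goes from n = 1.57 toward n = 1.33: no phase shift.
Exactly one π shift → a net half-wave offset.
With one net inversion, constructive interference in reflection requires 2 n t = (m + ½) λ.
λ = 2 n t / (m + ½) = 1269 / (m + ½) nm.
m=1: 846 nm (IR); m=2: 507 nm (visible); m=3: 362 nm (UV).

1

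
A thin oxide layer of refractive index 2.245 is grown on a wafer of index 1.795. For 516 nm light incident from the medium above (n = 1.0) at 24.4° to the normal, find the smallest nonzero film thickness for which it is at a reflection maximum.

58.5 nm

Ray reflecting at the top interface goes from n = 1.0 toward n = 2.245: a half-wave phase shift.
Ray reflecting at the bottom interface goes from n = 2.245 toward n = 1.795: no phase shift.
Exactly one π shift → a net half-wave offset.
With one net inversion, constructive interference in reflection requires 2 n t cos θ_r = (m + ½) λ.
Snell's law: 1.0 sin 24.4° = 2.245 sin θ_r → sin θ_r = 0.184, cos θ_r = 0.983.
Minimum at m = 0: t = λ / (4 n cos θ_r) = 516 / (4 × 2.245 × 0.983) = 58.5 nm.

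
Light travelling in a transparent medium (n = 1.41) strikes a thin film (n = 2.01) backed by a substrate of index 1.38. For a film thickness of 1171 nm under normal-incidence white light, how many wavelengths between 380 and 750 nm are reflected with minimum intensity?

Top surface (1.41 → 2.01): reflection off a higher-index medium gives a half-wave phase shift.
At the lower boundary (n = 2.01 to n = 1.38) the reflected ray undergoes no phase shift.
Exactly one π shift → a net half-wave offset.
For minimum reflection here: 2 n t = m λ.
λ = 2 n t / m = 4707 / m nm.
m=6: 785 nm (IR); m=7: 672 nm (visible); m=8: 588 nm (visible); m=9: 523 nm (visible); m=10: 471 nm (visible); m=11: 428 nm (visible); m=12: 392 nm (visible); m=13: 362 nm (UV).

6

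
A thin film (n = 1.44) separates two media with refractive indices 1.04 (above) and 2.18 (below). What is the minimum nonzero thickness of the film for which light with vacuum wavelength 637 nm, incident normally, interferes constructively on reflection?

At the upper boundary (n = 1.04 to n = 1.44) the reflected ray undergoes a half-wave phase shift.
Bottom surface (1.44 → 2.18): reflection off a higher-index medium gives a half-wave phase shift.
The two reflections carry the same phase change, so no net offset.
With no net inversion, constructive interference in reflection requires 2 n t = m λ.
Minimum nonzero at m = 1: t = λ / (2 n) = 637 / (2 × 1.44) = 221 nm.

221 nm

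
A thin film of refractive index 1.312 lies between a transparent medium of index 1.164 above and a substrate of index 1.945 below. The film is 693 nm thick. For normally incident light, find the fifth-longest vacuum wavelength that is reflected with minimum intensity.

Ray reflecting at the top interface goes from n = 1.164 toward n = 1.312: a half-wave phase shift.
Bottom surface (1.312 → 1.945): reflection off a higher-index medium gives a half-wave phase shift.
Net: no relative phase inversion (both shifts match).
With no net inversion, destructive interference in reflection requires 2 n t = (m + ½) λ.
λ = 2 n t / (m + ½). The fifth-longest wavelength is m = 4: λ = 2 × 1.312 × 693 / 4.50 = 404 nm.

404 nm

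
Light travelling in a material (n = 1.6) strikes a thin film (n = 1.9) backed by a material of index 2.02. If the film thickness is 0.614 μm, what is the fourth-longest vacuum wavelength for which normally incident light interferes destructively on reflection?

667 nm

Ray reflecting at the top interface goes from n = 1.6 toward n = 1.9: a half-wave phase shift.
Ray reflecting at the bottom interface goes from n = 1.9 toward n = 2.02: a half-wave phase shift.
Net: no relative phase inversion (both shifts match).
With no net inversion, destructive interference in reflection requires 2 n t = (m + ½) λ.
λ = 2 n t / (m + ½). The fourth-longest wavelength is m = 3: λ = 2 × 1.9 × 614 / 3.50 = 667 nm.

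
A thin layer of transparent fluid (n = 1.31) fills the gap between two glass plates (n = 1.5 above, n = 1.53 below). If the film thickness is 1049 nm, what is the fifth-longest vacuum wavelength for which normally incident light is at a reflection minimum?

Ray reflecting at the top interface goes from n = 1.5 toward n = 1.31: no phase shift.
Bottom surface (1.31 → 1.53): reflection off a higher-index medium gives a half-wave phase shift.
Exactly one π shift → a net half-wave offset.
So the condition for destructive reflection is 2 n t = m λ.
λ = 2 n t / m. The fifth-longest wavelength is m = 5: λ = 2 × 1.31 × 1049 / 5.00 = 550 nm.

550 nm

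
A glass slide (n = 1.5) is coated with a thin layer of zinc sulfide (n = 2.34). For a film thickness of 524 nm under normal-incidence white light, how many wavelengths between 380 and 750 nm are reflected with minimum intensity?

3

At the upper boundary (n = 1.0 to n = 2.34) the reflected ray undergoes a half-wave phase shift.
Bottom surface (2.34 → 1.5): reflection off a lower-index medium gives no phase shift.
The two reflections differ by half a wavelength.
So the condition for destructive reflection is 2 n t = m λ.
λ = 2 n t / m = 2452 / m nm.
m=3: 817 nm (IR); m=4: 613 nm (visible); m=5: 490 nm (visible); m=6: 409 nm (visible); m=7: 350 nm (UV).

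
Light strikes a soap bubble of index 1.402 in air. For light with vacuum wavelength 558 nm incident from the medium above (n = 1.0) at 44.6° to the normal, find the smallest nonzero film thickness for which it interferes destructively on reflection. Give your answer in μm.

Ray reflecting at the top interface goes from n = 1.0 toward n = 1.402: a half-wave phase shift.
Ray reflecting at the bottom interface goes from n = 1.402 toward n = 1.0: no phase shift.
Exactly one π shift → a net half-wave offset.
With one net inversion, destructive interference in reflection requires 2 n t cos θ_r = m λ.
Snell's law: 1.0 sin 44.6° = 1.402 sin θ_r → sin θ_r = 0.501, cos θ_r = 0.866.
Minimum nonzero at m = 1: t = λ / (2 n cos θ_r) = 558 / (2 × 1.402 × 0.866) = 230 nm.

0.230 μm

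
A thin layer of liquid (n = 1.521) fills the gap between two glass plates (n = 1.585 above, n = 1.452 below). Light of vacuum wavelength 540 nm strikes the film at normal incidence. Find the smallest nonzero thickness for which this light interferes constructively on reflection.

Top surface (1.585 → 1.521): reflection off a lower-index medium gives no phase shift.
At the lower boundary (n = 1.521 to n = 1.452) the reflected ray undergoes no phase shift.
Net: no relative phase inversion (both shifts match).
With no net inversion, constructive interference in reflection requires 2 n t = m λ.
The smallest nonzero thickness corresponds to m = 1: t = m λ / (2 n) = 1.00 × 540 / (2 × 1.521) = 178 nm.

178 nm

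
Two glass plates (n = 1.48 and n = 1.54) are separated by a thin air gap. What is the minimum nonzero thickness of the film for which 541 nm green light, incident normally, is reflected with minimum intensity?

Top surface (1.48 → 1.0): reflection off a lower-index medium gives no phase shift.
Ray reflecting at the bottom interface goes from n = 1.0 toward n = 1.54: a half-wave phase shift.
Net: one phase inversion between the two reflected rays.
So the condition for destructive reflection is 2 n t = m λ.
Minimum nonzero at m = 1: t = λ / (2 n) = 541 / (2 × 1.0) = 271 nm.

271 nm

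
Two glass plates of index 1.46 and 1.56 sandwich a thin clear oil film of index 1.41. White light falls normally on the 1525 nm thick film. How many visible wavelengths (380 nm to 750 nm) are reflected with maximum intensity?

5

At the upper boundary (n = 1.46 to n = 1.41) the reflected ray undergoes no phase shift.
Bottom surface (1.41 → 1.56): reflection off a higher-index medium gives a half-wave phase shift.
The two reflections differ by half a wavelength.
For strong reflection here: 2 n t = (m + ½) λ.
λ = 2 n t / (m + ½) = 4301 / (m + ½) nm.
m=5: 782 nm (IR); m=6: 662 nm (visible); m=7: 573 nm (visible); m=8: 506 nm (visible); m=9: 453 nm (visible); m=10: 410 nm (visible); m=11: 374 nm (UV).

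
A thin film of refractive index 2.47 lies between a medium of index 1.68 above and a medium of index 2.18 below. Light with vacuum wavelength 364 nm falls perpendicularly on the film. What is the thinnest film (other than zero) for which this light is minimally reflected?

Top surface (1.68 → 2.47): reflection off a higher-index medium gives a half-wave phase shift.
Bottom surface (2.47 → 2.18): reflection off a lower-index medium gives no phase shift.
The two reflections differ by half a wavelength.
So the condition for destructive reflection is 2 n t = m λ.
Minimum nonzero at m = 1: t = λ / (2 n) = 364 / (2 × 2.47) = 73.7 nm.

73.7 nm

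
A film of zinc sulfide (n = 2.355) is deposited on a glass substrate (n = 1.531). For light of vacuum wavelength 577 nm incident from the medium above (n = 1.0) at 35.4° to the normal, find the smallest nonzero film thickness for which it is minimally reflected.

126 nm

At the upper boundary (n = 1.0 to n = 2.355) the reflected ray undergoes a half-wave phase shift.
Bottom surface (2.355 → 1.531): reflection off a lower-index medium gives no phase shift.
Exactly one π shift → a net half-wave offset.
With one net inversion, destructive interference in reflection requires 2 n t cos θ_r = m λ.
Snell's law: 1.0 sin 35.4° = 2.355 sin θ_r → sin θ_r = 0.246, cos θ_r = 0.969.
Minimum nonzero at m = 1: t = λ / (2 n cos θ_r) = 577 / (2 × 2.355 × 0.969) = 126 nm.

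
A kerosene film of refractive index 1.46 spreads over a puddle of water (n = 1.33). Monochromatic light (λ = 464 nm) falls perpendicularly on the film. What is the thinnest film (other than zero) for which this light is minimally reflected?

Ray reflecting at the top interface goes from n = 1.0 toward n = 1.46: a half-wave phase shift.
Bottom surface (1.46 → 1.33): reflection off a lower-index medium gives no phase shift.
The two reflections differ by half a wavelength.
So the condition for destructive reflection is 2 n t = m λ.
Minimum nonzero at m = 1: t = λ / (2 n) = 464 / (2 × 1.46) = 159 nm.

159 nm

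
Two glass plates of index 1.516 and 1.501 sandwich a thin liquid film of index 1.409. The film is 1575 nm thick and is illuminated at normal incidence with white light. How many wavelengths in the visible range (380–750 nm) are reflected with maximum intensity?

At the upper boundary (n = 1.516 to n = 1.409) the reflected ray undergoes no phase shift.
Ray reflecting at the bottom interface goes from n = 1.409 toward n = 1.501: a half-wave phase shift.
The two reflections differ by half a wavelength.
So the condition for constructive reflection is 2 n t = (m + ½) λ.
λ = 2 n t / (m + ½) = 4438 / (m + ½) nm.
m=5: 807 nm (IR); m=6: 683 nm (visible); m=7: 592 nm (visible); m=8: 522 nm (visible); m=9: 467 nm (visible); m=10: 423 nm (visible); m=11: 386 nm (visible); m=12: 355 nm (UV).

6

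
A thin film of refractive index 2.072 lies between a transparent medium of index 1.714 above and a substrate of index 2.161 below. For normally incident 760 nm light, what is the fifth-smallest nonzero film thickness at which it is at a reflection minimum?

825 nm

Top surface (1.714 → 2.072): reflection off a higher-index medium gives a half-wave phase shift.
Ray reflecting at the bottom interface goes from n = 2.072 toward n = 2.161: a half-wave phase shift.
Zero or two π shifts → no net half-wave offset.
For weak reflection here: 2 n t = (m + ½) λ.
The fifth-smallest nonzero thickness corresponds to m = 4: t = (m + ½) λ / (2 n) = 4.50 × 760 / (2 × 2.072) = 825 nm.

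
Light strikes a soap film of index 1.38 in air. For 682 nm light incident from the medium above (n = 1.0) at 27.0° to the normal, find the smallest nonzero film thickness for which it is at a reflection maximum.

131 nm

At the upper boundary (n = 1.0 to n = 1.38) the reflected ray undergoes a half-wave phase shift.
Ray reflecting at the bottom interface goes from n = 1.38 toward n = 1.0: no phase shift.
The two reflections differ by half a wavelength.
For bright reflection here: 2 n t cos θ_r = (m + ½) λ.
Snell's law: 1.0 sin 27.0° = 1.38 sin θ_r → sin θ_r = 0.329, cos θ_r = 0.944.
Minimum at m = 0: t = λ / (4 n cos θ_r) = 682 / (4 × 1.38 × 0.944) = 131 nm.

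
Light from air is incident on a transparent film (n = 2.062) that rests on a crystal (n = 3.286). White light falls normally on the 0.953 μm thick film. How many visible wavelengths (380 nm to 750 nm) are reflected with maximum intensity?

At the upper boundary (n = 1.0 to n = 2.062) the reflected ray undergoes a half-wave phase shift.
Bottom surface (2.062 → 3.286): reflection off a higher-index medium gives a half-wave phase shift.
Zero or two π shifts → no net half-wave offset.
With no net inversion, constructive interference in reflection requires 2 n t = m λ.
λ = 2 n t / m = 3930 / m nm.
m=5: 786 nm (IR); m=6: 655 nm (visible); m=7: 561 nm (visible); m=8: 491 nm (visible); m=9: 437 nm (visible); m=10: 393 nm (visible); m=11: 357 nm (UV).

5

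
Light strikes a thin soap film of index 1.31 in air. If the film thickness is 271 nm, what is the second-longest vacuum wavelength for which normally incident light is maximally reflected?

Ray reflecting at the top interface goes from n = 1.0 toward n = 1.31: a half-wave phase shift.
Bottom surface (1.31 → 1.0): reflection off a lower-index medium gives no phase shift.
The two reflections differ by half a wavelength.
With one net inversion, constructive interference in reflection requires 2 n t = (m + ½) λ.
λ = 2 n t / (m + ½). The second-longest wavelength is m = 1: λ = 2 × 1.31 × 271 / 1.50 = 473 nm.

473 nm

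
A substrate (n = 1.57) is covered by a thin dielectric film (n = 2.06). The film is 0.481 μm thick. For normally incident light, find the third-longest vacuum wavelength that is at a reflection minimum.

At the upper boundary (n = 1.0 to n = 2.06) the reflected ray undergoes a half-wave phase shift.
At the lower boundary (n = 2.06 to n = 1.57) the reflected ray undergoes no phase shift.
Exactly one π shift → a net half-wave offset.
With one net inversion, destructive interference in reflection requires 2 n t = m λ.
λ = 2 n t / m. The third-longest wavelength is m = 3: λ = 2 × 2.06 × 481 / 3.00 = 661 nm.

661 nm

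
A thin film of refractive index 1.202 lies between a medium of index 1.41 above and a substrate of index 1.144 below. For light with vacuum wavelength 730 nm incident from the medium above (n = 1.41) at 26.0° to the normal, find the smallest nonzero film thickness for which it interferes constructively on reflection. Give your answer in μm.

0.354 μm

Ray reflecting at the top interface goes from n = 1.41 toward n = 1.202: no phase shift.
Bottom surface (1.202 → 1.144): reflection off a lower-index medium gives no phase shift.
Zero or two π shifts → no net half-wave offset.
So the condition for constructive reflection is 2 n t cos θ_r = m λ.
Snell's law: 1.41 sin 26.0° = 1.202 sin θ_r → sin θ_r = 0.514, cos θ_r = 0.858.
Minimum nonzero at m = 1: t = λ / (2 n cos θ_r) = 730 / (2 × 1.202 × 0.858) = 354 nm.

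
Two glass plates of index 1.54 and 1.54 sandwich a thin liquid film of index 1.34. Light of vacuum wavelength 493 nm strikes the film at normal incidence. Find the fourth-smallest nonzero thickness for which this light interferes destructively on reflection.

At the upper boundary (n = 1.54 to n = 1.34) the reflected ray undergoes no phase shift.
At the lower boundary (n = 1.34 to n = 1.54) the reflected ray undergoes a half-wave phase shift.
Net: one phase inversion between the two reflected rays.
With one net inversion, destructive interference in reflection requires 2 n t = m λ.
The fourth-smallest nonzero thickness corresponds to m = 4: t = m λ / (2 n) = 4.00 × 493 / (2 × 1.34) = 736 nm.

736 nm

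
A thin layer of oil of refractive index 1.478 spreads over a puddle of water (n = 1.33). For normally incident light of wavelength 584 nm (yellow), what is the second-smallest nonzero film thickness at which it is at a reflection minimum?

Top surface (1.0 → 1.478): reflection off a higher-index medium gives a half-wave phase shift.
Ray reflecting at the bottom interface goes from n = 1.478 toward n = 1.33: no phase shift.
The two reflections differ by half a wavelength.
With one net inversion, destructive interference in reflection requires 2 n t = m λ.
The second-smallest nonzero thickness corresponds to m = 2: t = m λ / (2 n) = 2.00 × 584 / (2 × 1.478) = 395 nm.

395 nm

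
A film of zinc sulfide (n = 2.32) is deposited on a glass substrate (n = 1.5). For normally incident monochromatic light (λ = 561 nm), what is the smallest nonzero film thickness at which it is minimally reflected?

At the upper boundary (n = 1.0 to n = 2.32) the reflected ray undergoes a half-wave phase shift.
Ray reflecting at the bottom interface goes from n = 2.32 toward n = 1.5: no phase shift.
Net: one phase inversion between the two reflected rays.
So the condition for destructive reflection is 2 n t = m λ.
The smallest nonzero thickness corresponds to m = 1: t = m λ / (2 n) = 1.00 × 561 / (2 × 2.32) = 121 nm.

121 nm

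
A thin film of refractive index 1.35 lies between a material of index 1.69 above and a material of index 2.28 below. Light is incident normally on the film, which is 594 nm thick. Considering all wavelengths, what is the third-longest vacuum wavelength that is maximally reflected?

642 nm

At the upper boundary (n = 1.69 to n = 1.35) the reflected ray undergoes no phase shift.
Bottom surface (1.35 → 2.28): reflection off a higher-index medium gives a half-wave phase shift.
Exactly one π shift → a net half-wave offset.
With one net inversion, constructive interference in reflection requires 2 n t = (m + ½) λ.
λ = 2 n t / (m + ½). The third-longest wavelength is m = 2: λ = 2 × 1.35 × 594 / 2.50 = 642 nm.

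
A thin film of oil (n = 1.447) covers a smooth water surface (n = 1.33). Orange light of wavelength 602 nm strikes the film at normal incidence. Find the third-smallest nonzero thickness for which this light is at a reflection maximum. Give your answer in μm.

Top surface (1.0 → 1.447): reflection off a higher-index medium gives a half-wave phase shift.
At the lower boundary (n = 1.447 to n = 1.33) the reflected ray undergoes no phase shift.
Exactly one π shift → a net half-wave offset.
So the condition for constructive reflection is 2 n t = (m + ½) λ.
The third-smallest nonzero thickness corresponds to m = 2: t = (m + ½) λ / (2 n) = 2.50 × 602 / (2 × 1.447) = 520 nm.

0.520 μm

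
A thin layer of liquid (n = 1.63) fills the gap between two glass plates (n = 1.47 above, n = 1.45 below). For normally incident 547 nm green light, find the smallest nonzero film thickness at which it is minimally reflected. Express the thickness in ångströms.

Top surface (1.47 → 1.63): reflection off a higher-index medium gives a half-wave phase shift.
Bottom surface (1.63 → 1.45): reflection off a lower-index medium gives no phase shift.
Net: one phase inversion between the two reflected rays.
So the condition for destructive reflection is 2 n t = m λ.
Minimum nonzero at m = 1: t = λ / (2 n) = 547 / (2 × 1.63) = 168 nm.

1678 Å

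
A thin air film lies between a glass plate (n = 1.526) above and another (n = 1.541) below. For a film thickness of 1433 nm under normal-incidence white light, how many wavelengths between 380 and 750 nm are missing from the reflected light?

4

At the upper boundary (n = 1.526 to n = 1.0) the reflected ray undergoes no phase shift.
Ray reflecting at the bottom interface goes from n = 1.0 toward n = 1.541: a half-wave phase shift.
The two reflections differ by half a wavelength.
With one net inversion, destructive interference in reflection requires 2 n t = m λ.
λ = 2 n t / m = 2866 / m nm.
m=3: 955 nm (IR); m=4: 717 nm (visible); m=5: 573 nm (visible); m=6: 478 nm (visible); m=7: 409 nm (visible); m=8: 358 nm (UV).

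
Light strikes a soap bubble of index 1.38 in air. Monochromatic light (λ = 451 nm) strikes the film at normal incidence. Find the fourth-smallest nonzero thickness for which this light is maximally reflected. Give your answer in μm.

0.572 μm

At the upper boundary (n = 1.0 to n = 1.38) the reflected ray undergoes a half-wave phase shift.
Ray reflecting at the bottom interface goes from n = 1.38 toward n = 1.0: no phase shift.
Exactly one π shift → a net half-wave offset.
With one net inversion, constructive interference in reflection requires 2 n t = (m + ½) λ.
The fourth-smallest nonzero thickness corresponds to m = 3: t = (m + ½) λ / (2 n) = 3.50 × 451 / (2 × 1.38) = 572 nm.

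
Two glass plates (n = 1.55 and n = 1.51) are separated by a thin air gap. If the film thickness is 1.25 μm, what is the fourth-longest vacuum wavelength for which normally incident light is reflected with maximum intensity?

Top surface (1.55 → 1.0): reflection off a lower-index medium gives no phase shift.
At the lower boundary (n = 1.0 to n = 1.51) the reflected ray undergoes a half-wave phase shift.
The two reflections differ by half a wavelength.
For maximum reflection here: 2 n t = (m + ½) λ.
λ = 2 n t / (m + ½). The fourth-longest wavelength is m = 3: λ = 2 × 1.0 × 1250 / 3.50 = 714 nm.

714 nm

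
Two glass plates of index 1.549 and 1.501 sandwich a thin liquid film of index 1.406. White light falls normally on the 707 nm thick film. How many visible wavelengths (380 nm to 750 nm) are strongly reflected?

At the upper boundary (n = 1.549 to n = 1.406) the reflected ray undergoes no phase shift.
At the lower boundary (n = 1.406 to n = 1.501) the reflected ray undergoes a half-wave phase shift.
Exactly one π shift → a net half-wave offset.
With one net inversion, constructive interference in reflection requires 2 n t = (m + ½) λ.
λ = 2 n t / (m + ½) = 1988 / (m + ½) nm.
m=2: 795 nm (IR); m=3: 568 nm (visible); m=4: 442 nm (visible); m=5: 361 nm (UV).

2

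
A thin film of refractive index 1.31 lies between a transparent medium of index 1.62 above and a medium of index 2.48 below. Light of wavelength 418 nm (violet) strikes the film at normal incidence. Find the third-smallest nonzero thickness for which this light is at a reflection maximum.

399 nm

Top surface (1.62 → 1.31): reflection off a lower-index medium gives no phase shift.
Bottom surface (1.31 → 2.48): reflection off a higher-index medium gives a half-wave phase shift.
The two reflections differ by half a wavelength.
With one net inversion, constructive interference in reflection requires 2 n t = (m + ½) λ.
The third-smallest nonzero thickness corresponds to m = 2: t = (m + ½) λ / (2 n) = 2.50 × 418 / (2 × 1.31) = 399 nm.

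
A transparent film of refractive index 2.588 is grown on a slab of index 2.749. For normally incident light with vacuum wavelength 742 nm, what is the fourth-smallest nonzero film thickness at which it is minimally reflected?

Ray reflecting at the top interface goes from n = 1.0 toward n = 2.588: a half-wave phase shift.
At the lower boundary (n = 2.588 to n = 2.749) the reflected ray undergoes a half-wave phase shift.
Zero or two π shifts → no net half-wave offset.
For weak reflection here: 2 n t = (m + ½) λ.
The fourth-smallest nonzero thickness corresponds to m = 3: t = (m + ½) λ / (2 n) = 3.50 × 742 / (2 × 2.588) = 502 nm.

502 nm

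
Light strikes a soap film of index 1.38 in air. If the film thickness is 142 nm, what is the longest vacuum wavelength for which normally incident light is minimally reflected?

392 nm

Top surface (1.0 → 1.38): reflection off a higher-index medium gives a half-wave phase shift.
Bottom surface (1.38 → 1.0): reflection off a lower-index medium gives no phase shift.
The two reflections differ by half a wavelength.
So the condition for destructive reflection is 2 n t = m λ.
λ = 2 n t / m. The longest wavelength is m = 1: λ = 2 × 1.38 × 142 / 1.00 = 392 nm.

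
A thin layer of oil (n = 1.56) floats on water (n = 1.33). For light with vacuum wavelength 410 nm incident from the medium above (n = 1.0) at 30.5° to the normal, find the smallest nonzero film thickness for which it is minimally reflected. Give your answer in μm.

0.139 μm

At the upper boundary (n = 1.0 to n = 1.56) the reflected ray undergoes a half-wave phase shift.
Bottom surface (1.56 → 1.33): reflection off a lower-index medium gives no phase shift.
Exactly one π shift → a net half-wave offset.
For weak reflection here: 2 n t cos θ_r = m λ.
Snell's law: 1.0 sin 30.5° = 1.56 sin θ_r → sin θ_r = 0.325, cos θ_r = 0.946.
Minimum nonzero at m = 1: t = λ / (2 n cos θ_r) = 410 / (2 × 1.56 × 0.946) = 139 nm.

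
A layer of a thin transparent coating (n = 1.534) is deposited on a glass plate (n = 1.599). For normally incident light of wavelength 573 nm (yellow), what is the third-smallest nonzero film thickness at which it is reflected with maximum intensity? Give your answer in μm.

Ray reflecting at the top interface goes from n = 1.0 toward n = 1.534: a half-wave phase shift.
Ray reflecting at the bottom interface goes from n = 1.534 toward n = 1.599: a half-wave phase shift.
Zero or two π shifts → no net half-wave offset.
So the condition for constructive reflection is 2 n t = m λ.
The third-smallest nonzero thickness corresponds to m = 3: t = m λ / (2 n) = 3.00 × 573 / (2 × 1.534) = 560 nm.

0.560 μm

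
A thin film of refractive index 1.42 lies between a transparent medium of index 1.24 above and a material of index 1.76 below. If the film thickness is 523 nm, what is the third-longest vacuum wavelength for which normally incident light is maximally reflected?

Ray reflecting at the top interface goes from n = 1.24 toward n = 1.42: a half-wave phase shift.
Bottom surface (1.42 → 1.76): reflection off a higher-index medium gives a half-wave phase shift.
The two reflections carry the same phase change, so no net offset.
So the condition for constructive reflection is 2 n t = m λ.
λ = 2 n t / m. The third-longest wavelength is m = 3: λ = 2 × 1.42 × 523 / 3.00 = 495 nm.

495 nm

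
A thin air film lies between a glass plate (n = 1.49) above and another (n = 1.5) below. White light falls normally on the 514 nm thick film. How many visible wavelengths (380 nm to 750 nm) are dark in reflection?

1

At the upper boundary (n = 1.49 to n = 1.0) the reflected ray undergoes no phase shift.
Ray reflecting at the bottom interface goes from n = 1.0 toward n = 1.5: a half-wave phase shift.
Net: one phase inversion between the two reflected rays.
For minimum reflection here: 2 n t = m λ.
λ = 2 n t / m = 1028 / m nm.
m=1: 1028 nm (IR); m=2: 514 nm (visible); m=3: 343 nm (UV).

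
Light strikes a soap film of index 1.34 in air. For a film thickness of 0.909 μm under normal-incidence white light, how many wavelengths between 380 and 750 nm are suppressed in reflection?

Top surface (1.0 → 1.34): reflection off a higher-index medium gives a half-wave phase shift.
Bottom surface (1.34 → 1.0): reflection off a lower-index medium gives no phase shift.
The two reflections differ by half a wavelength.
For weak reflection here: 2 n t = m λ.
λ = 2 n t / m = 2436 / m nm.
m=3: 812 nm (IR); m=4: 609 nm (visible); m=5: 487 nm (visible); m=6: 406 nm (visible); m=7: 348 nm (UV).

3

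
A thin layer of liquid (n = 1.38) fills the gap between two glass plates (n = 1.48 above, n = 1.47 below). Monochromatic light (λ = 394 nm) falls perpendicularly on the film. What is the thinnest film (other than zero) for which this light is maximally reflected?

At the upper boundary (n = 1.48 to n = 1.38) the reflected ray undergoes no phase shift.
At the lower boundary (n = 1.38 to n = 1.47) the reflected ray undergoes a half-wave phase shift.
Exactly one π shift → a net half-wave offset.
For bright reflection here: 2 n t = (m + ½) λ.
Minimum at m = 0: t = λ / (4 n) = 394 / (4 × 1.38) = 71.4 nm.

71.4 nm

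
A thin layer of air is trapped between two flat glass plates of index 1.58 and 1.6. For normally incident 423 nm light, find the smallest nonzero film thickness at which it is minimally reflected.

Ray reflecting at the top interface goes from n = 1.58 toward n = 1.0: no phase shift.
At the lower boundary (n = 1.0 to n = 1.6) the reflected ray undergoes a half-wave phase shift.
Net: one phase inversion between the two reflected rays.
With one net inversion, destructive interference in reflection requires 2 n t = m λ.
Minimum nonzero at m = 1: t = λ / (2 n) = 423 / (2 × 1.0) = 212 nm.

212 nm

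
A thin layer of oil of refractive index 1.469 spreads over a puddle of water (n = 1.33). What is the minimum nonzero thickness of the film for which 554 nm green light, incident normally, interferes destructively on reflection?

189 nm

Top surface (1.0 → 1.469): reflection off a higher-index medium gives a half-wave phase shift.
Ray reflecting at the bottom interface goes from n = 1.469 toward n = 1.33: no phase shift.
The two reflections differ by half a wavelength.
With one net inversion, destructive interference in reflection requires 2 n t = m λ.
Minimum nonzero at m = 1: t = λ / (2 n) = 554 / (2 × 1.469) = 189 nm.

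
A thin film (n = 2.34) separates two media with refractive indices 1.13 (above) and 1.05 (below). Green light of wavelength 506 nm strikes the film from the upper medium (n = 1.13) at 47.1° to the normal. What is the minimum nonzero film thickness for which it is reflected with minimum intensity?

116 nm

Top surface (1.13 → 2.34): reflection off a higher-index medium gives a half-wave phase shift.
At the lower boundary (n = 2.34 to n = 1.05) the reflected ray undergoes no phase shift.
Exactly one π shift → a net half-wave offset.
For minimum reflection here: 2 n t cos θ_r = m λ.
Snell's law: 1.13 sin 47.1° = 2.34 sin θ_r → sin θ_r = 0.354, cos θ_r = 0.935.
Minimum nonzero at m = 1: t = λ / (2 n cos θ_r) = 506 / (2 × 2.34 × 0.935) = 116 nm.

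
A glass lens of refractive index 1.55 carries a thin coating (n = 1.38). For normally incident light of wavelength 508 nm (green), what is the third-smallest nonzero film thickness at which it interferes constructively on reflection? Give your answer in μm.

0.552 μm

At the upper boundary (n = 1.0 to n = 1.38) the reflected ray undergoes a half-wave phase shift.
At the lower boundary (n = 1.38 to n = 1.55) the reflected ray undergoes a half-wave phase shift.
Net: no relative phase inversion (both shifts match).
With no net inversion, constructive interference in reflection requires 2 n t = m λ.
The third-smallest nonzero thickness corresponds to m = 3: t = m λ / (2 n) = 3.00 × 508 / (2 × 1.38) = 552 nm.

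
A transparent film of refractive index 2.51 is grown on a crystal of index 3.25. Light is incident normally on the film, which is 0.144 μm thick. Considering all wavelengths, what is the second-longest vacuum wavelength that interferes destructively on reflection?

482 nm

Top surface (1.0 → 2.51): reflection off a higher-index medium gives a half-wave phase shift.
At the lower boundary (n = 2.51 to n = 3.25) the reflected ray undergoes a half-wave phase shift.
Net: no relative phase inversion (both shifts match).
So the condition for destructive reflection is 2 n t = (m + ½) λ.
λ = 2 n t / (m + ½). The second-longest wavelength is m = 1: λ = 2 × 2.51 × 144 / 1.50 = 482 nm.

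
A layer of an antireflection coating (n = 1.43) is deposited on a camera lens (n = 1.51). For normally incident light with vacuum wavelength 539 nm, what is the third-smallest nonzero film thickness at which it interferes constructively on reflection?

Ray reflecting at the top interface goes from n = 1.0 toward n = 1.43: a half-wave phase shift.
Bottom surface (1.43 → 1.51): reflection off a higher-index medium gives a half-wave phase shift.
The two reflections carry the same phase change, so no net offset.
For bright reflection here: 2 n t = m λ.
The third-smallest nonzero thickness corresponds to m = 3: t = m λ / (2 n) = 3.00 × 539 / (2 × 1.43) = 565 nm.

565 nm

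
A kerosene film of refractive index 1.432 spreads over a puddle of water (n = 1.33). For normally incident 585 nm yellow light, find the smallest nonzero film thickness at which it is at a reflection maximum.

102 nm

Ray reflecting at the top interface goes from n = 1.0 toward n = 1.432: a half-wave phase shift.
Ray reflecting at the bottom interface goes from n = 1.432 toward n = 1.33: no phase shift.
The two reflections differ by half a wavelength.
So the condition for constructive reflection is 2 n t = (m + ½) λ.
Minimum at m = 0: t = λ / (4 n) = 585 / (4 × 1.432) = 102 nm.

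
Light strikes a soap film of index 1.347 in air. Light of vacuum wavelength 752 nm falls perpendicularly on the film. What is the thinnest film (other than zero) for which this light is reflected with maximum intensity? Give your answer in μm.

At the upper boundary (n = 1.0 to n = 1.347) the reflected ray undergoes a half-wave phase shift.
At the lower boundary (n = 1.347 to n = 1.0) the reflected ray undergoes no phase shift.
Net: one phase inversion between the two reflected rays.
So the condition for constructive reflection is 2 n t = (m + ½) λ.
Minimum at m = 0: t = λ / (4 n) = 752 / (4 × 1.347) = 140 nm.

0.140 μm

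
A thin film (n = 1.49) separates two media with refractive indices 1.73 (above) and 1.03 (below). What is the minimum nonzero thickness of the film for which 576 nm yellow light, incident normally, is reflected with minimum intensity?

Ray reflecting at the top interface goes from n = 1.73 toward n = 1.49: no phase shift.
At the lower boundary (n = 1.49 to n = 1.03) the reflected ray undergoes no phase shift.
Net: no relative phase inversion (both shifts match).
With no net inversion, destructive interference in reflection requires 2 n t = (m + ½) λ.
Minimum at m = 0: t = λ / (4 n) = 576 / (4 × 1.49) = 96.6 nm.

96.6 nm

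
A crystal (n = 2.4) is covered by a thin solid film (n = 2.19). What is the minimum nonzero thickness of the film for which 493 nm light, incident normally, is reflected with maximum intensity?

Top surface (1.0 → 2.19): reflection off a higher-index medium gives a half-wave phase shift.
At the lower boundary (n = 2.19 to n = 2.4) the reflected ray undergoes a half-wave phase shift.
Zero or two π shifts → no net half-wave offset.
So the condition for constructive reflection is 2 n t = m λ.
Minimum nonzero at m = 1: t = λ / (2 n) = 493 / (2 × 2.19) = 113 nm.

113 nm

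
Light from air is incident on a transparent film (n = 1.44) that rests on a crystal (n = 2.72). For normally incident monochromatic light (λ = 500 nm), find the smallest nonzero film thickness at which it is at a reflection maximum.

Top surface (1.0 → 1.44): reflection off a higher-index medium gives a half-wave phase shift.
Bottom surface (1.44 → 2.72): reflection off a higher-index medium gives a half-wave phase shift.
Zero or two π shifts → no net half-wave offset.
With no net inversion, constructive interference in reflection requires 2 n t = m λ.
Minimum nonzero at m = 1: t = λ / (2 n) = 500 / (2 × 1.44) = 174 nm.

174 nm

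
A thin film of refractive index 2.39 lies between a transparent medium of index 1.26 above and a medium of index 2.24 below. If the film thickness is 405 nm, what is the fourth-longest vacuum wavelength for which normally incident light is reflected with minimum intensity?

484 nm

Top surface (1.26 → 2.39): reflection off a higher-index medium gives a half-wave phase shift.
At the lower boundary (n = 2.39 to n = 2.24) the reflected ray undergoes no phase shift.
Net: one phase inversion between the two reflected rays.
So the condition for destructive reflection is 2 n t = m λ.
λ = 2 n t / m. The fourth-longest wavelength is m = 4: λ = 2 × 2.39 × 405 / 4.00 = 484 nm.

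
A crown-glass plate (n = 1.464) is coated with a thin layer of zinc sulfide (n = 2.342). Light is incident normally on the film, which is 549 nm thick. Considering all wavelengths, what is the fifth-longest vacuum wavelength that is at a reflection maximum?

571 nm

At the upper boundary (n = 1.0 to n = 2.342) the reflected ray undergoes a half-wave phase shift.
At the lower boundary (n = 2.342 to n = 1.464) the reflected ray undergoes no phase shift.
Net: one phase inversion between the two reflected rays.
For strong reflection here: 2 n t = (m + ½) λ.
λ = 2 n t / (m + ½). The fifth-longest wavelength is m = 4: λ = 2 × 2.342 × 549 / 4.50 = 571 nm.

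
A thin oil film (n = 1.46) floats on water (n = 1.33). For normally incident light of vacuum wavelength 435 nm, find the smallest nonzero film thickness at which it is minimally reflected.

149 nm

Top surface (1.0 → 1.46): reflection off a higher-index medium gives a half-wave phase shift.
Ray reflecting at the bottom interface goes from n = 1.46 toward n = 1.33: no phase shift.
Exactly one π shift → a net half-wave offset.
For dark reflection here: 2 n t = m λ.
Minimum nonzero at m = 1: t = λ / (2 n) = 435 / (2 × 1.46) = 149 nm.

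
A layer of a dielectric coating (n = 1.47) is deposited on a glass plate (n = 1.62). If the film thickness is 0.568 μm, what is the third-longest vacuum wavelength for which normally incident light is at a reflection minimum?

Ray reflecting at the top interface goes from n = 1.0 toward n = 1.47: a half-wave phase shift.
Ray reflecting at the bottom interface goes from n = 1.47 toward n = 1.62: a half-wave phase shift.
Zero or two π shifts → no net half-wave offset.
So the condition for destructive reflection is 2 n t = (m + ½) λ.
λ = 2 n t / (m + ½). The third-longest wavelength is m = 2: λ = 2 × 1.47 × 568 / 2.50 = 668 nm.

668 nm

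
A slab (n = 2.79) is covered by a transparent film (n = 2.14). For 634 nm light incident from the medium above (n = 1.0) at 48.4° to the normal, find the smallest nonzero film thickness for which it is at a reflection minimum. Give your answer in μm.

0.0790 μm

At the upper boundary (n = 1.0 to n = 2.14) the reflected ray undergoes a half-wave phase shift.
Bottom surface (2.14 → 2.79): reflection off a higher-index medium gives a half-wave phase shift.
Zero or two π shifts → no net half-wave offset.
With no net inversion, destructive interference in reflection requires 2 n t cos θ_r = (m + ½) λ.
Snell's law: 1.0 sin 48.4° = 2.14 sin θ_r → sin θ_r = 0.349, cos θ_r = 0.937.
Minimum at m = 0: t = λ / (4 n cos θ_r) = 634 / (4 × 2.14 × 0.937) = 79.0 nm.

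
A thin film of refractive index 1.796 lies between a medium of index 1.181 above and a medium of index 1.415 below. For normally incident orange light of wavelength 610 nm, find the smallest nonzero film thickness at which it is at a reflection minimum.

At the upper boundary (n = 1.181 to n = 1.796) the reflected ray undergoes a half-wave phase shift.
At the lower boundary (n = 1.796 to n = 1.415) the reflected ray undergoes no phase shift.
The two reflections differ by half a wavelength.
With one net inversion, destructive interference in reflection requires 2 n t = m λ.
Minimum nonzero at m = 1: t = λ / (2 n) = 610 / (2 × 1.796) = 170 nm.

170 nm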